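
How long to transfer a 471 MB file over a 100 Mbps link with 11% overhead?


Effective throughput = 100 * (1 - 11/100) = 89 Mbps
File size in Mb = 471 * 8 = 3768 Mb
Time = 3768 / 89
Time = 42.3371 seconds


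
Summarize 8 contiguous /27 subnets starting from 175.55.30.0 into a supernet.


Original prefix: /27
Number of subnets: 8 = 2^3
New prefix = 27 - 3 = 24
Supernet: 175.55.30.0/24


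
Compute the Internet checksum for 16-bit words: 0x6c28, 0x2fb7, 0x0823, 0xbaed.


Sum all words (with carry folding):
+ 0x6c28 = 0x6c28
+ 0x2fb7 = 0x9bdf
+ 0x0823 = 0xa402
+ 0xbaed = 0x5ef0
One's complement: ~0x5ef0
Checksum = 0xa10f


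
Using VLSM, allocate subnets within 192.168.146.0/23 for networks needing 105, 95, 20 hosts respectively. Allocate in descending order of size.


105 hosts -> /25 (126 usable): 192.168.146.0/25
95 hosts -> /25 (126 usable): 192.168.146.128/25
20 hosts -> /27 (30 usable): 192.168.147.0/27
Allocation: 192.168.146.0/25 (105 hosts, 126 usable); 192.168.146.128/25 (95 hosts, 126 usable); 192.168.147.0/27 (20 hosts, 30 usable)


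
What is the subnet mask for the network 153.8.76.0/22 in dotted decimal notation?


/22 means 22 network bits, 10 host bits
Binary: 11111111111111111111110000000000
Mask: 255.255.252.0


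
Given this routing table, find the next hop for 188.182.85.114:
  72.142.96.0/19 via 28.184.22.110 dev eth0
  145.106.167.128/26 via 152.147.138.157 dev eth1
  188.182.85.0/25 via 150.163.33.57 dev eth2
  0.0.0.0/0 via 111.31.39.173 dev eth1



Longest prefix match for 188.182.85.114:
  /19 72.142.96.0: no
  /26 145.106.167.128: no
  /25 188.182.85.0: MATCH
  /0 0.0.0.0: MATCH
Selected: next-hop 150.163.33.57 via eth2 (matched /25)


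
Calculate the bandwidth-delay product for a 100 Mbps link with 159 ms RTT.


BDP = bandwidth * RTT
= 100 Mbps * 159 ms
= 100 * 1e6 * 159 / 1000 bits
= 15900000 bits
= 1987500 bytes
= 1940.918 KB
BDP = 15900000 bits (1987500 bytes)


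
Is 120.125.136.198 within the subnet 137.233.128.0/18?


Subnet network: 137.233.128.0
Test IP AND mask: 120.125.128.0
No, 120.125.136.198 is not in 137.233.128.0/18


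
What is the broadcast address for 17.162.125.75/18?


Network: 17.162.64.0/18
Host bits = 14
Set all host bits to 1:
Broadcast: 17.162.127.255


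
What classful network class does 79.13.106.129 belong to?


First octet: 79
Binary: 01001111
0xxxxxxx -> Class A (1-126)
Class A, default mask 255.0.0.0 (/8)


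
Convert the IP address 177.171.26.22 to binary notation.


177 = 10110001
171 = 10101011
26 = 00011010
22 = 00010110
Binary: 10110001.10101011.00011010.00010110


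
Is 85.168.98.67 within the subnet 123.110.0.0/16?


Subnet network: 123.110.0.0
Test IP AND mask: 85.168.0.0
No, 85.168.98.67 is not in 123.110.0.0/16


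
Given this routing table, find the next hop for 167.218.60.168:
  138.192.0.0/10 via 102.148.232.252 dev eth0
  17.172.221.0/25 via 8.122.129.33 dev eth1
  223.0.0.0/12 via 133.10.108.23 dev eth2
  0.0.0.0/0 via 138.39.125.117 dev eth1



Longest prefix match for 167.218.60.168:
  /10 138.192.0.0: no
  /25 17.172.221.0: no
  /12 223.0.0.0: no
  /0 0.0.0.0: MATCH
Selected: next-hop 138.39.125.117 via eth1 (matched /0)


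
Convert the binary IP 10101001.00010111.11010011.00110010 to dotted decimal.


10101001 = 169
00010111 = 23
11010011 = 211
00110010 = 50
IP: 169.23.211.50


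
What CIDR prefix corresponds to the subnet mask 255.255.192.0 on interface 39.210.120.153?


Binary: 11111111.11111111.11000000.00000000
Count leading 1s
Prefix: /18


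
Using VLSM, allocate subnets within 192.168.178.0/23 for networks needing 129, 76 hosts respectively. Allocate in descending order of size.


129 hosts -> /24 (254 usable): 192.168.178.0/24
76 hosts -> /25 (126 usable): 192.168.179.0/25
Allocation: 192.168.178.0/24 (129 hosts, 254 usable); 192.168.179.0/25 (76 hosts, 126 usable)


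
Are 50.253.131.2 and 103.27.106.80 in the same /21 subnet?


Mask: 255.255.248.0
50.253.131.2 AND mask = 50.253.128.0
103.27.106.80 AND mask = 103.27.104.0
No, different subnets (50.253.128.0 vs 103.27.104.0)


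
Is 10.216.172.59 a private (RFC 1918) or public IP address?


RFC 1918 private ranges:
  10.0.0.0/8 (10.0.0.0 - 10.255.255.255)
  172.16.0.0/12 (172.16.0.0 - 172.31.255.255)
  192.168.0.0/16 (192.168.0.0 - 192.168.255.255)
Private (in 10.0.0.0/8)


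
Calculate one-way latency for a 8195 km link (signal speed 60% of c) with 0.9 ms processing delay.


Speed = 0.6 * 3e5 km/s = 180000 km/s
Propagation delay = 8195 / 180000 = 0.0455 s = 45.5278 ms
Processing delay = 0.9 ms
Total one-way latency = 46.4278 ms


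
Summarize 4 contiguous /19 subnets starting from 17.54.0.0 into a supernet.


Original prefix: /19
Number of subnets: 4 = 2^2
New prefix = 19 - 2 = 17
Supernet: 17.54.0.0/17


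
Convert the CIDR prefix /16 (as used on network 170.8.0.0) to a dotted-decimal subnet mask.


/16 means 16 network bits, 16 host bits
Binary: 11111111111111110000000000000000
Mask: 255.255.0.0


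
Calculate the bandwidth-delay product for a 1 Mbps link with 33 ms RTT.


BDP = bandwidth * RTT
= 1 Mbps * 33 ms
= 1 * 1e6 * 33 / 1000 bits
= 33000 bits
= 4125 bytes
= 4.0283 KB
BDP = 33000 bits (4125 bytes)


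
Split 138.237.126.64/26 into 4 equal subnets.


New prefix = 26 + 2 = 28
Each subnet has 16 addresses
  138.237.126.64/28
  138.237.126.80/28
  138.237.126.96/28
  138.237.126.112/28
Subnets: 138.237.126.64/28, 138.237.126.80/28, 138.237.126.96/28, 138.237.126.112/28


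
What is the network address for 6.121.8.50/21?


IP:   00000110.01111001.00001000.00110010
Mask: 11111111.11111111.11111000.00000000
AND operation:
Net:  00000110.01111001.00001000.00000000
Network: 6.121.8.0/21


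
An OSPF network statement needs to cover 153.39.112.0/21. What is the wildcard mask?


Subnet mask: 255.255.248.0
Wildcard = 255.255.255.255 - subnet mask
255 - 255 = 0
255 - 255 = 0
255 - 248 = 7
255 - 0 = 255
Wildcard: 0.0.7.255


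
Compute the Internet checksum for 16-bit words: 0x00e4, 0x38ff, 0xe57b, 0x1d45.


Sum all words (with carry folding):
+ 0x00e4 = 0x00e4
+ 0x38ff = 0x39e3
+ 0xe57b = 0x1f5f
+ 0x1d45 = 0x3ca4
One's complement: ~0x3ca4
Checksum = 0xc35b


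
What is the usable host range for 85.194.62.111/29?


Network: 85.194.62.104
Broadcast: 85.194.62.111
First usable = network + 1
Last usable = broadcast - 1
Range: 85.194.62.105 to 85.194.62.110


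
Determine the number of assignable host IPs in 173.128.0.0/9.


Host bits = 32 - 9 = 23
Total addresses = 2^23 = 8388608
Usable = total - 2 (network and broadcast)
Usable hosts: 8388606


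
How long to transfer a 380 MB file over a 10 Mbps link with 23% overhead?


Effective throughput = 10 * (1 - 23/100) = 7.7 Mbps
File size in Mb = 380 * 8 = 3040 Mb
Time = 3040 / 7.7
Time = 394.8052 seconds


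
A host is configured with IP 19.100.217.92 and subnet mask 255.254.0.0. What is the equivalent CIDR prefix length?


Binary: 11111111.11111110.00000000.00000000
Count leading 1s
Prefix: /15


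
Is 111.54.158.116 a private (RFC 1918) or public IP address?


RFC 1918 private ranges:
  10.0.0.0/8 (10.0.0.0 - 10.255.255.255)
  172.16.0.0/12 (172.16.0.0 - 172.31.255.255)
  192.168.0.0/16 (192.168.0.0 - 192.168.255.255)
Public (not in any RFC 1918 range)


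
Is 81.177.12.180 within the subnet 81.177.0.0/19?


Subnet network: 81.177.0.0
Test IP AND mask: 81.177.0.0
Yes, 81.177.12.180 is in 81.177.0.0/19


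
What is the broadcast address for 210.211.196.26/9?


Network: 210.128.0.0/9
Host bits = 23
Set all host bits to 1:
Broadcast: 210.255.255.255


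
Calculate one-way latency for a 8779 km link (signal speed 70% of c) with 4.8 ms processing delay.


Speed = 0.7 * 3e5 km/s = 210000 km/s
Propagation delay = 8779 / 210000 = 0.0418 s = 41.8048 ms
Processing delay = 4.8 ms
Total one-way latency = 46.6048 ms


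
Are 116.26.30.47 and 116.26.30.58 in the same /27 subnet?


Mask: 255.255.255.224
116.26.30.47 AND mask = 116.26.30.32
116.26.30.58 AND mask = 116.26.30.32
Yes, same subnet (116.26.30.32)


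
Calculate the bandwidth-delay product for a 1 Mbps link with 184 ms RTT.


BDP = bandwidth * RTT
= 1 Mbps * 184 ms
= 1 * 1e6 * 184 / 1000 bits
= 184000 bits
= 23000 bytes
= 22.4609 KB
BDP = 184000 bits (23000 bytes)


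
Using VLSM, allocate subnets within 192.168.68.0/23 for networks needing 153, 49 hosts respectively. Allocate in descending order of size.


153 hosts -> /24 (254 usable): 192.168.68.0/24
49 hosts -> /26 (62 usable): 192.168.69.0/26
Allocation: 192.168.68.0/24 (153 hosts, 254 usable); 192.168.69.0/26 (49 hosts, 62 usable)


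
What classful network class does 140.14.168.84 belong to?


First octet: 140
Binary: 10001100
10xxxxxx -> Class B (128-191)
Class B, default mask 255.255.0.0 (/16)


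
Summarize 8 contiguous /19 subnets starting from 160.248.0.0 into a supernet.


Original prefix: /19
Number of subnets: 8 = 2^3
New prefix = 19 - 3 = 16
Supernet: 160.248.0.0/16


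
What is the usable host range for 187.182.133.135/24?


Network: 187.182.133.0
Broadcast: 187.182.133.255
First usable = network + 1
Last usable = broadcast - 1
Range: 187.182.133.1 to 187.182.133.254


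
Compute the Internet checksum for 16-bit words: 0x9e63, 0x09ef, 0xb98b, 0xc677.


Sum all words (with carry folding):
+ 0x9e63 = 0x9e63
+ 0x09ef = 0xa852
+ 0xb98b = 0x61de
+ 0xc677 = 0x2856
One's complement: ~0x2856
Checksum = 0xd7a9


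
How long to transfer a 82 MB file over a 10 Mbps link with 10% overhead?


Effective throughput = 10 * (1 - 10/100) = 9 Mbps
File size in Mb = 82 * 8 = 656 Mb
Time = 656 / 9
Time = 72.8889 seconds


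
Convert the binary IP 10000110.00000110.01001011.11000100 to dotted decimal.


10000110 = 134
00000110 = 6
01001011 = 75
11000100 = 196
IP: 134.6.75.196


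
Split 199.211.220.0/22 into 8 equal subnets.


New prefix = 22 + 3 = 25
Each subnet has 128 addresses
  199.211.220.0/25
  199.211.220.128/25
  199.211.221.0/25
  199.211.221.128/25
  199.211.222.0/25
  199.211.222.128/25
  199.211.223.0/25
  199.211.223.128/25
Subnets: 199.211.220.0/25, 199.211.220.128/25, 199.211.221.0/25, 199.211.221.128/25, 199.211.222.0/25, 199.211.222.128/25, 199.211.223.0/25, 199.211.223.128/25


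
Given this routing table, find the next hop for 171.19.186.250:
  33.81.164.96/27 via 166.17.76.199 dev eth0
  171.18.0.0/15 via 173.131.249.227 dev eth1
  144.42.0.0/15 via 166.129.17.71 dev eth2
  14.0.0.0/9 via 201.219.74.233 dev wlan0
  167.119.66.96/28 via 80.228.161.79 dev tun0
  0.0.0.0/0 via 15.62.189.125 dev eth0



Longest prefix match for 171.19.186.250:
  /27 33.81.164.96: no
  /15 171.18.0.0: MATCH
  /15 144.42.0.0: no
  /9 14.0.0.0: no
  /28 167.119.66.96: no
  /0 0.0.0.0: MATCH
Selected: next-hop 173.131.249.227 via eth1 (matched /15)


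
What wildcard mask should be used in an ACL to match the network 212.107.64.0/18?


Subnet mask: 255.255.192.0
Wildcard = 255.255.255.255 - subnet mask
255 - 255 = 0
255 - 255 = 0
255 - 192 = 63
255 - 0 = 255
Wildcard: 0.0.63.255


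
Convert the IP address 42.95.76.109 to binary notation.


42 = 00101010
95 = 01011111
76 = 01001100
109 = 01101101
Binary: 00101010.01011111.01001100.01101101


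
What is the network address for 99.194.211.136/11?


IP:   01100011.11000010.11010011.10001000
Mask: 11111111.11100000.00000000.00000000
AND operation:
Net:  01100011.11000000.00000000.00000000
Network: 99.192.0.0/11


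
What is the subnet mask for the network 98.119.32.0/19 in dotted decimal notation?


/19 means 19 network bits, 13 host bits
Binary: 11111111111111111110000000000000
Mask: 255.255.224.0


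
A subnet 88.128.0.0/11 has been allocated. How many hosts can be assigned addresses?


Host bits = 32 - 11 = 21
Total addresses = 2^21 = 2097152
Usable = total - 2 (network and broadcast)
Usable hosts: 2097150


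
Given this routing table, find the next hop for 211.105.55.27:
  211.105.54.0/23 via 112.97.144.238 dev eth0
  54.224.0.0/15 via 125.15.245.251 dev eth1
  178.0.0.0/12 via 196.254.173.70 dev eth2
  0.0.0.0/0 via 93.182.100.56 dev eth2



Longest prefix match for 211.105.55.27:
  /23 211.105.54.0: MATCH
  /15 54.224.0.0: no
  /12 178.0.0.0: no
  /0 0.0.0.0: MATCH
Selected: next-hop 112.97.144.238 via eth0 (matched /23)


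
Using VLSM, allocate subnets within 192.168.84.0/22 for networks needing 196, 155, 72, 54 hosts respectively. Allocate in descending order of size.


196 hosts -> /24 (254 usable): 192.168.84.0/24
155 hosts -> /24 (254 usable): 192.168.85.0/24
72 hosts -> /25 (126 usable): 192.168.86.0/25
54 hosts -> /26 (62 usable): 192.168.86.128/26
Allocation: 192.168.84.0/24 (196 hosts, 254 usable); 192.168.85.0/24 (155 hosts, 254 usable); 192.168.86.0/25 (72 hosts, 126 usable); 192.168.86.128/26 (54 hosts, 62 usable)


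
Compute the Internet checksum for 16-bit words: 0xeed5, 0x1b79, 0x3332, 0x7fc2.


Sum all words (with carry folding):
+ 0xeed5 = 0xeed5
+ 0x1b79 = 0x0a4f
+ 0x3332 = 0x3d81
+ 0x7fc2 = 0xbd43
One's complement: ~0xbd43
Checksum = 0x42bc


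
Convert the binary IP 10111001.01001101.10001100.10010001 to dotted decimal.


10111001 = 185
01001101 = 77
10001100 = 140
10010001 = 145
IP: 185.77.140.145


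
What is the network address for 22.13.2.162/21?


IP:   00010110.00001101.00000010.10100010
Mask: 11111111.11111111.11111000.00000000
AND operation:
Net:  00010110.00001101.00000000.00000000
Network: 22.13.0.0/21


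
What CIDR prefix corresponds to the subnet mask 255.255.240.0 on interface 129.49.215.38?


Binary: 11111111.11111111.11110000.00000000
Count leading 1s
Prefix: /20


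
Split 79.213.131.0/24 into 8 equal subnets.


New prefix = 24 + 3 = 27
Each subnet has 32 addresses
  79.213.131.0/27
  79.213.131.32/27
  79.213.131.64/27
  79.213.131.96/27
  79.213.131.128/27
  79.213.131.160/27
  79.213.131.192/27
  79.213.131.224/27
Subnets: 79.213.131.0/27, 79.213.131.32/27, 79.213.131.64/27, 79.213.131.96/27, 79.213.131.128/27, 79.213.131.160/27, 79.213.131.192/27, 79.213.131.224/27


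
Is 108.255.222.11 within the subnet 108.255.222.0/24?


Subnet network: 108.255.222.0
Test IP AND mask: 108.255.222.0
Yes, 108.255.222.11 is in 108.255.222.0/24


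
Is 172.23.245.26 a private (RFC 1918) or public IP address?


RFC 1918 private ranges:
  10.0.0.0/8 (10.0.0.0 - 10.255.255.255)
  172.16.0.0/12 (172.16.0.0 - 172.31.255.255)
  192.168.0.0/16 (192.168.0.0 - 192.168.255.255)
Private (in 172.16.0.0/12)


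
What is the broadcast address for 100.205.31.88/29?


Network: 100.205.31.88/29
Host bits = 3
Set all host bits to 1:
Broadcast: 100.205.31.95


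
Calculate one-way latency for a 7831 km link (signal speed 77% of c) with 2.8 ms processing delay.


Speed = 0.77 * 3e5 km/s = 231000 km/s
Propagation delay = 7831 / 231000 = 0.0339 s = 33.9004 ms
Processing delay = 2.8 ms
Total one-way latency = 36.7004 ms


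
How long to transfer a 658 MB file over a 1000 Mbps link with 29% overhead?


Effective throughput = 1000 * (1 - 29/100) = 710 Mbps
File size in Mb = 658 * 8 = 5264 Mb
Time = 5264 / 710
Time = 7.4141 seconds


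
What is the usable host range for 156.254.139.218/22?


Network: 156.254.136.0
Broadcast: 156.254.139.255
First usable = network + 1
Last usable = broadcast - 1
Range: 156.254.136.1 to 156.254.139.254


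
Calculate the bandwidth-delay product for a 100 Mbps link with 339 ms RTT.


BDP = bandwidth * RTT
= 100 Mbps * 339 ms
= 100 * 1e6 * 339 / 1000 bits
= 33900000 bits
= 4237500 bytes
= 4138.1836 KB
BDP = 33900000 bits (4237500 bytes)


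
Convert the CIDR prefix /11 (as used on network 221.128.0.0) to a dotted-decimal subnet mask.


/11 means 11 network bits, 21 host bits
Binary: 11111111111000000000000000000000
Mask: 255.224.0.0


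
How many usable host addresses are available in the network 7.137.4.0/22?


Host bits = 32 - 22 = 10
Total addresses = 2^10 = 1024
Usable = total - 2 (network and broadcast)
Usable hosts: 1022


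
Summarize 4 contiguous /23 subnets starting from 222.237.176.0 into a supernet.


Original prefix: /23
Number of subnets: 4 = 2^2
New prefix = 23 - 2 = 21
Supernet: 222.237.176.0/21


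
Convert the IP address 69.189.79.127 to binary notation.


69 = 01000101
189 = 10111101
79 = 01001111
127 = 01111111
Binary: 01000101.10111101.01001111.01111111


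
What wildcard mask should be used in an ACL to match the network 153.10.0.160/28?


Subnet mask: 255.255.255.240
Wildcard = 255.255.255.255 - subnet mask
255 - 255 = 0
255 - 255 = 0
255 - 255 = 0
255 - 240 = 15
Wildcard: 0.0.0.15


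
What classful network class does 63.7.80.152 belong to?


First octet: 63
Binary: 00111111
0xxxxxxx -> Class A (1-126)
Class A, default mask 255.0.0.0 (/8)


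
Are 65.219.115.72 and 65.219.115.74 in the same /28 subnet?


Mask: 255.255.255.240
65.219.115.72 AND mask = 65.219.115.64
65.219.115.74 AND mask = 65.219.115.64
Yes, same subnet (65.219.115.64)


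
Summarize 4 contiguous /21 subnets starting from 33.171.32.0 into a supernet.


Original prefix: /21
Number of subnets: 4 = 2^2
New prefix = 21 - 2 = 19
Supernet: 33.171.32.0/19


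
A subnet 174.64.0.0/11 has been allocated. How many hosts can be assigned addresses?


Host bits = 32 - 11 = 21
Total addresses = 2^21 = 2097152
Usable = total - 2 (network and broadcast)
Usable hosts: 2097150


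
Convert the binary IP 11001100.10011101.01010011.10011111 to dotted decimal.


11001100 = 204
10011101 = 157
01010011 = 83
10011111 = 159
IP: 204.157.83.159


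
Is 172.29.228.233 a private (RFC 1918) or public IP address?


RFC 1918 private ranges:
  10.0.0.0/8 (10.0.0.0 - 10.255.255.255)
  172.16.0.0/12 (172.16.0.0 - 172.31.255.255)
  192.168.0.0/16 (192.168.0.0 - 192.168.255.255)
Private (in 172.16.0.0/12)


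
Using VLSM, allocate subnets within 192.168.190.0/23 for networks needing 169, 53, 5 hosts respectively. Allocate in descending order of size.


169 hosts -> /24 (254 usable): 192.168.190.0/24
53 hosts -> /26 (62 usable): 192.168.191.0/26
5 hosts -> /29 (6 usable): 192.168.191.64/29
Allocation: 192.168.190.0/24 (169 hosts, 254 usable); 192.168.191.0/26 (53 hosts, 62 usable); 192.168.191.64/29 (5 hosts, 6 usable)


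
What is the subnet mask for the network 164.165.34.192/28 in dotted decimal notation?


/28 means 28 network bits, 4 host bits
Binary: 11111111111111111111111111110000
Mask: 255.255.255.240


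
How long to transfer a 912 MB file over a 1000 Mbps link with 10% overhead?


Effective throughput = 1000 * (1 - 10/100) = 900 Mbps
File size in Mb = 912 * 8 = 7296 Mb
Time = 7296 / 900
Time = 8.1067 seconds


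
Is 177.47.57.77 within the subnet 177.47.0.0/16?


Subnet network: 177.47.0.0
Test IP AND mask: 177.47.0.0
Yes, 177.47.57.77 is in 177.47.0.0/16


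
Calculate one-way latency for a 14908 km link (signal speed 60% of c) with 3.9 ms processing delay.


Speed = 0.6 * 3e5 km/s = 180000 km/s
Propagation delay = 14908 / 180000 = 0.0828 s = 82.8222 ms
Processing delay = 3.9 ms
Total one-way latency = 86.7222 ms


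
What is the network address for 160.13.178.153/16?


IP:   10100000.00001101.10110010.10011001
Mask: 11111111.11111111.00000000.00000000
AND operation:
Net:  10100000.00001101.00000000.00000000
Network: 160.13.0.0/16


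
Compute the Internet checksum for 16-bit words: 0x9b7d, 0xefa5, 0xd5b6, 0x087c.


Sum all words (with carry folding):
+ 0x9b7d = 0x9b7d
+ 0xefa5 = 0x8b23
+ 0xd5b6 = 0x60da
+ 0x087c = 0x6956
One's complement: ~0x6956
Checksum = 0x96a9


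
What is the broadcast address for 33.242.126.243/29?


Network: 33.242.126.240/29
Host bits = 3
Set all host bits to 1:
Broadcast: 33.242.126.247


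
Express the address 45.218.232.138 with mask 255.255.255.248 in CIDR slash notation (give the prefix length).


Binary: 11111111.11111111.11111111.11111000
Count leading 1s
Prefix: /29


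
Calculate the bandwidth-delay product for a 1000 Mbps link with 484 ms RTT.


BDP = bandwidth * RTT
= 1000 Mbps * 484 ms
= 1000 * 1e6 * 484 / 1000 bits
= 484000000 bits
= 60500000 bytes
= 59082.0312 KB
BDP = 484000000 bits (60500000 bytes)


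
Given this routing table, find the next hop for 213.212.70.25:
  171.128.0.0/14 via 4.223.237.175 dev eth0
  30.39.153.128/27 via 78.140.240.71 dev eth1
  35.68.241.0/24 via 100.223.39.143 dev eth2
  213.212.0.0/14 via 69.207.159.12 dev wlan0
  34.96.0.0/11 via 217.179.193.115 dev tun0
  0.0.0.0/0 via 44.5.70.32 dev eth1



Longest prefix match for 213.212.70.25:
  /14 171.128.0.0: no
  /27 30.39.153.128: no
  /24 35.68.241.0: no
  /14 213.212.0.0: MATCH
  /11 34.96.0.0: no
  /0 0.0.0.0: MATCH
Selected: next-hop 69.207.159.12 via wlan0 (matched /14)


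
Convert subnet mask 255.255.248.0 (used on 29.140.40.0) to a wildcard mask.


Subnet mask: 255.255.248.0
Wildcard = 255.255.255.255 - subnet mask
255 - 255 = 0
255 - 255 = 0
255 - 248 = 7
255 - 0 = 255
Wildcard: 0.0.7.255


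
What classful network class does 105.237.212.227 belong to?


First octet: 105
Binary: 01101001
0xxxxxxx -> Class A (1-126)
Class A, default mask 255.0.0.0 (/8)


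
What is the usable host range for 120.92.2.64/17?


Network: 120.92.0.0
Broadcast: 120.92.127.255
First usable = network + 1
Last usable = broadcast - 1
Range: 120.92.0.1 to 120.92.127.254


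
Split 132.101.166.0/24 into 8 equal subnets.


New prefix = 24 + 3 = 27
Each subnet has 32 addresses
  132.101.166.0/27
  132.101.166.32/27
  132.101.166.64/27
  132.101.166.96/27
  132.101.166.128/27
  132.101.166.160/27
  132.101.166.192/27
  132.101.166.224/27
Subnets: 132.101.166.0/27, 132.101.166.32/27, 132.101.166.64/27, 132.101.166.96/27, 132.101.166.128/27, 132.101.166.160/27, 132.101.166.192/27, 132.101.166.224/27


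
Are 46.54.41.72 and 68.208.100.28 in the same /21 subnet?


Mask: 255.255.248.0
46.54.41.72 AND mask = 46.54.40.0
68.208.100.28 AND mask = 68.208.96.0
No, different subnets (46.54.40.0 vs 68.208.96.0)


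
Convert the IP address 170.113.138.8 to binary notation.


170 = 10101010
113 = 01110001
138 = 10001010
8 = 00001000
Binary: 10101010.01110001.10001010.00001000


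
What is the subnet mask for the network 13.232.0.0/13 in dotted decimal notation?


/13 means 13 network bits, 19 host bits
Binary: 11111111111110000000000000000000
Mask: 255.248.0.0


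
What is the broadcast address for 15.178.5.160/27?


Network: 15.178.5.160/27
Host bits = 5
Set all host bits to 1:
Broadcast: 15.178.5.191


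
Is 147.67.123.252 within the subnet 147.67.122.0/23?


Subnet network: 147.67.122.0
Test IP AND mask: 147.67.122.0
Yes, 147.67.123.252 is in 147.67.122.0/23


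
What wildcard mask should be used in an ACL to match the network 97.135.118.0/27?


Subnet mask: 255.255.255.224
Wildcard = 255.255.255.255 - subnet mask
255 - 255 = 0
255 - 255 = 0
255 - 255 = 0
255 - 224 = 31
Wildcard: 0.0.0.31


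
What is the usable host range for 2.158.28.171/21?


Network: 2.158.24.0
Broadcast: 2.158.31.255
First usable = network + 1
Last usable = broadcast - 1
Range: 2.158.24.1 to 2.158.31.254


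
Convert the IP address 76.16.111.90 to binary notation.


76 = 01001100
16 = 00010000
111 = 01101111
90 = 01011010
Binary: 01001100.00010000.01101111.01011010


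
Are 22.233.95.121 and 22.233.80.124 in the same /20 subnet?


Mask: 255.255.240.0
22.233.95.121 AND mask = 22.233.80.0
22.233.80.124 AND mask = 22.233.80.0
Yes, same subnet (22.233.80.0)


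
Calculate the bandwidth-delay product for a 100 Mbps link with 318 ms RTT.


BDP = bandwidth * RTT
= 100 Mbps * 318 ms
= 100 * 1e6 * 318 / 1000 bits
= 31800000 bits
= 3975000 bytes
= 3881.8359 KB
BDP = 31800000 bits (3975000 bytes)


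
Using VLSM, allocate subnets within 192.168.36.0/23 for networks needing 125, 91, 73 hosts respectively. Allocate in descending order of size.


125 hosts -> /25 (126 usable): 192.168.36.0/25
91 hosts -> /25 (126 usable): 192.168.36.128/25
73 hosts -> /25 (126 usable): 192.168.37.0/25
Allocation: 192.168.36.0/25 (125 hosts, 126 usable); 192.168.36.128/25 (91 hosts, 126 usable); 192.168.37.0/25 (73 hosts, 126 usable)


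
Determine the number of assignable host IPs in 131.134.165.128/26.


Host bits = 32 - 26 = 6
Total addresses = 2^6 = 64
Usable = total - 2 (network and broadcast)
Usable hosts: 62


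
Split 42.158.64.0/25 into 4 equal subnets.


New prefix = 25 + 2 = 27
Each subnet has 32 addresses
  42.158.64.0/27
  42.158.64.32/27
  42.158.64.64/27
  42.158.64.96/27
Subnets: 42.158.64.0/27, 42.158.64.32/27, 42.158.64.64/27, 42.158.64.96/27


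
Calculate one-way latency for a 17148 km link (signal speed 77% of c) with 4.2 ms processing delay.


Speed = 0.77 * 3e5 km/s = 231000 km/s
Propagation delay = 17148 / 231000 = 0.0742 s = 74.2338 ms
Processing delay = 4.2 ms
Total one-way latency = 78.4338 ms


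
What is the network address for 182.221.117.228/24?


IP:   10110110.11011101.01110101.11100100
Mask: 11111111.11111111.11111111.00000000
AND operation:
Net:  10110110.11011101.01110101.00000000
Network: 182.221.117.0/24


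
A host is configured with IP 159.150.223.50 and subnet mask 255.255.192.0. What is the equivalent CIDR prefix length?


Binary: 11111111.11111111.11000000.00000000
Count leading 1s
Prefix: /18


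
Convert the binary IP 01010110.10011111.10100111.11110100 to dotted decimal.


01010110 = 86
10011111 = 159
10100111 = 167
11110100 = 244
IP: 86.159.167.244


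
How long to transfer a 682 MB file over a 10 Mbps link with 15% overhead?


Effective throughput = 10 * (1 - 15/100) = 8.5 Mbps
File size in Mb = 682 * 8 = 5456 Mb
Time = 5456 / 8.5
Time = 641.8824 seconds


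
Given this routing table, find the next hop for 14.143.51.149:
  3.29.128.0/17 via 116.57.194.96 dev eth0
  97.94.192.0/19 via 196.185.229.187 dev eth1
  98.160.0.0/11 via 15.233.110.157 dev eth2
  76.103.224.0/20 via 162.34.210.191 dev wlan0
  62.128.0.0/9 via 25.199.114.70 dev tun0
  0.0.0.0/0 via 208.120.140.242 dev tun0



Longest prefix match for 14.143.51.149:
  /17 3.29.128.0: no
  /19 97.94.192.0: no
  /11 98.160.0.0: no
  /20 76.103.224.0: no
  /9 62.128.0.0: no
  /0 0.0.0.0: MATCH
Selected: next-hop 208.120.140.242 via tun0 (matched /0)


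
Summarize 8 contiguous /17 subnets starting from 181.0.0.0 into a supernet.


Original prefix: /17
Number of subnets: 8 = 2^3
New prefix = 17 - 3 = 14
Supernet: 181.0.0.0/14


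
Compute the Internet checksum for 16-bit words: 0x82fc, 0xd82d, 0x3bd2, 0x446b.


Sum all words (with carry folding):
+ 0x82fc = 0x82fc
+ 0xd82d = 0x5b2a
+ 0x3bd2 = 0x96fc
+ 0x446b = 0xdb67
One's complement: ~0xdb67
Checksum = 0x2498


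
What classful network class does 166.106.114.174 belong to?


First octet: 166
Binary: 10100110
10xxxxxx -> Class B (128-191)
Class B, default mask 255.255.0.0 (/16)


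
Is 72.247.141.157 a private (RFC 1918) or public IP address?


RFC 1918 private ranges:
  10.0.0.0/8 (10.0.0.0 - 10.255.255.255)
  172.16.0.0/12 (172.16.0.0 - 172.31.255.255)
  192.168.0.0/16 (192.168.0.0 - 192.168.255.255)
Public (not in any RFC 1918 range)


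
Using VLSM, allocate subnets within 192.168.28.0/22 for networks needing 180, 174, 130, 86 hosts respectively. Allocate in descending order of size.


180 hosts -> /24 (254 usable): 192.168.28.0/24
174 hosts -> /24 (254 usable): 192.168.29.0/24
130 hosts -> /24 (254 usable): 192.168.30.0/24
86 hosts -> /25 (126 usable): 192.168.31.0/25
Allocation: 192.168.28.0/24 (180 hosts, 254 usable); 192.168.29.0/24 (174 hosts, 254 usable); 192.168.30.0/24 (130 hosts, 254 usable); 192.168.31.0/25 (86 hosts, 126 usable)


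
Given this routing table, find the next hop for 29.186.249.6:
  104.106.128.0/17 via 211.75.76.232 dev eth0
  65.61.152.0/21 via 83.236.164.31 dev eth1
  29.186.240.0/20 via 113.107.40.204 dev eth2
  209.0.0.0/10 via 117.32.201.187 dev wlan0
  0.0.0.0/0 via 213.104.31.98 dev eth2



Longest prefix match for 29.186.249.6:
  /17 104.106.128.0: no
  /21 65.61.152.0: no
  /20 29.186.240.0: MATCH
  /10 209.0.0.0: no
  /0 0.0.0.0: MATCH
Selected: next-hop 113.107.40.204 via eth2 (matched /20)


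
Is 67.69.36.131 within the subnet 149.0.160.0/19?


Subnet network: 149.0.160.0
Test IP AND mask: 67.69.32.0
No, 67.69.36.131 is not in 149.0.160.0/19


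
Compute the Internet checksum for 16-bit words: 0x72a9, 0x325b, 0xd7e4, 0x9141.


Sum all words (with carry folding):
+ 0x72a9 = 0x72a9
+ 0x325b = 0xa504
+ 0xd7e4 = 0x7ce9
+ 0x9141 = 0x0e2b
One's complement: ~0x0e2b
Checksum = 0xf1d4


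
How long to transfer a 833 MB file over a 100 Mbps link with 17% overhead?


Effective throughput = 100 * (1 - 17/100) = 83 Mbps
File size in Mb = 833 * 8 = 6664 Mb
Time = 6664 / 83
Time = 80.2892 seconds


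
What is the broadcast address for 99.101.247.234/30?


Network: 99.101.247.232/30
Host bits = 2
Set all host bits to 1:
Broadcast: 99.101.247.235


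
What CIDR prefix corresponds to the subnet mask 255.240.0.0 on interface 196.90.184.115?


Binary: 11111111.11110000.00000000.00000000
Count leading 1s
Prefix: /12


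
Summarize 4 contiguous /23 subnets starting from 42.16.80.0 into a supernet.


Original prefix: /23
Number of subnets: 4 = 2^2
New prefix = 23 - 2 = 21
Supernet: 42.16.80.0/21


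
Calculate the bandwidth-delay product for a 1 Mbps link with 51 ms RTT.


BDP = bandwidth * RTT
= 1 Mbps * 51 ms
= 1 * 1e6 * 51 / 1000 bits
= 51000 bits
= 6375 bytes
= 6.2256 KB
BDP = 51000 bits (6375 bytes)


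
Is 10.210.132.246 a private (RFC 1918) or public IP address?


RFC 1918 private ranges:
  10.0.0.0/8 (10.0.0.0 - 10.255.255.255)
  172.16.0.0/12 (172.16.0.0 - 172.31.255.255)
  192.168.0.0/16 (192.168.0.0 - 192.168.255.255)
Private (in 10.0.0.0/8)


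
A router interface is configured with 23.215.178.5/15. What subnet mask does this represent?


/15 means 15 network bits, 17 host bits
Binary: 11111111111111100000000000000000
Mask: 255.254.0.0


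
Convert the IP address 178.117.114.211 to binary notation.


178 = 10110010
117 = 01110101
114 = 01110010
211 = 11010011
Binary: 10110010.01110101.01110010.11010011


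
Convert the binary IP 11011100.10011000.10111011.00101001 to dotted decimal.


11011100 = 220
10011000 = 152
10111011 = 187
00101001 = 41
IP: 220.152.187.41


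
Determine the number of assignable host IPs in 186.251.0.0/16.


Host bits = 32 - 16 = 16
Total addresses = 2^16 = 65536
Usable = total - 2 (network and broadcast)
Usable hosts: 65534


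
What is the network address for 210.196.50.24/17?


IP:   11010010.11000100.00110010.00011000
Mask: 11111111.11111111.10000000.00000000
AND operation:
Net:  11010010.11000100.00000000.00000000
Network: 210.196.0.0/17


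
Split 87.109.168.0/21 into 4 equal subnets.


New prefix = 21 + 2 = 23
Each subnet has 512 addresses
  87.109.168.0/23
  87.109.170.0/23
  87.109.172.0/23
  87.109.174.0/23
Subnets: 87.109.168.0/23, 87.109.170.0/23, 87.109.172.0/23, 87.109.174.0/23


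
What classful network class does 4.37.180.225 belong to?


First octet: 4
Binary: 00000100
0xxxxxxx -> Class A (1-126)
Class A, default mask 255.0.0.0 (/8)


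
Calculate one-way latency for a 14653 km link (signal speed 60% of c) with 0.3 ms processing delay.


Speed = 0.6 * 3e5 km/s = 180000 km/s
Propagation delay = 14653 / 180000 = 0.0814 s = 81.4056 ms
Processing delay = 0.3 ms
Total one-way latency = 81.7056 ms


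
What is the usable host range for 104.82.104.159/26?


Network: 104.82.104.128
Broadcast: 104.82.104.191
First usable = network + 1
Last usable = broadcast - 1
Range: 104.82.104.129 to 104.82.104.190


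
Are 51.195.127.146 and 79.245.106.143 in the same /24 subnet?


Mask: 255.255.255.0
51.195.127.146 AND mask = 51.195.127.0
79.245.106.143 AND mask = 79.245.106.0
No, different subnets (51.195.127.0 vs 79.245.106.0)


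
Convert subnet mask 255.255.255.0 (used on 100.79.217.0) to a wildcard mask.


Subnet mask: 255.255.255.0
Wildcard = 255.255.255.255 - subnet mask
255 - 255 = 0
255 - 255 = 0
255 - 255 = 0
255 - 0 = 255
Wildcard: 0.0.0.255


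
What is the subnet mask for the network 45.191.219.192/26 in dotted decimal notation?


/26 means 26 network bits, 6 host bits
Binary: 11111111111111111111111111000000
Mask: 255.255.255.192


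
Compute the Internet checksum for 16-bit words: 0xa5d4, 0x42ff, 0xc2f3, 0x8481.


Sum all words (with carry folding):
+ 0xa5d4 = 0xa5d4
+ 0x42ff = 0xe8d3
+ 0xc2f3 = 0xabc7
+ 0x8481 = 0x3049
One's complement: ~0x3049
Checksum = 0xcfb6


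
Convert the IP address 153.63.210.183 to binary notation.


153 = 10011001
63 = 00111111
210 = 11010010
183 = 10110111
Binary: 10011001.00111111.11010010.10110111


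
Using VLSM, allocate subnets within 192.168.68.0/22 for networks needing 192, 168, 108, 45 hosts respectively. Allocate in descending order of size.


192 hosts -> /24 (254 usable): 192.168.68.0/24
168 hosts -> /24 (254 usable): 192.168.69.0/24
108 hosts -> /25 (126 usable): 192.168.70.0/25
45 hosts -> /26 (62 usable): 192.168.70.128/26
Allocation: 192.168.68.0/24 (192 hosts, 254 usable); 192.168.69.0/24 (168 hosts, 254 usable); 192.168.70.0/25 (108 hosts, 126 usable); 192.168.70.128/26 (45 hosts, 62 usable)


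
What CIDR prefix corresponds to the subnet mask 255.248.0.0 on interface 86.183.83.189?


Binary: 11111111.11111000.00000000.00000000
Count leading 1s
Prefix: /13


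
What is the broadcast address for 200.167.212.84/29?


Network: 200.167.212.80/29
Host bits = 3
Set all host bits to 1:
Broadcast: 200.167.212.87


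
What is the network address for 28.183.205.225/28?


IP:   00011100.10110111.11001101.11100001
Mask: 11111111.11111111.11111111.11110000
AND operation:
Net:  00011100.10110111.11001101.11100000
Network: 28.183.205.224/28


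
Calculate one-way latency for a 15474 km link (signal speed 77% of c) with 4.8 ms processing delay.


Speed = 0.77 * 3e5 km/s = 231000 km/s
Propagation delay = 15474 / 231000 = 0.067 s = 66.987 ms
Processing delay = 4.8 ms
Total one-way latency = 71.787 ms


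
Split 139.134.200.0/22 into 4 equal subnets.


New prefix = 22 + 2 = 24
Each subnet has 256 addresses
  139.134.200.0/24
  139.134.201.0/24
  139.134.202.0/24
  139.134.203.0/24
Subnets: 139.134.200.0/24, 139.134.201.0/24, 139.134.202.0/24, 139.134.203.0/24


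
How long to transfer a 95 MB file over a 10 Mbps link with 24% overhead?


Effective throughput = 10 * (1 - 24/100) = 7.6 Mbps
File size in Mb = 95 * 8 = 760 Mb
Time = 760 / 7.6
Time = 100 seconds


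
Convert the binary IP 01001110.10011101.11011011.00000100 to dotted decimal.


01001110 = 78
10011101 = 157
11011011 = 219
00000100 = 4
IP: 78.157.219.4


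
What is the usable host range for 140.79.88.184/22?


Network: 140.79.88.0
Broadcast: 140.79.91.255
First usable = network + 1
Last usable = broadcast - 1
Range: 140.79.88.1 to 140.79.91.254


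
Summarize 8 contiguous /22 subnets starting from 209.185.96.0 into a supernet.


Original prefix: /22
Number of subnets: 8 = 2^3
New prefix = 22 - 3 = 19
Supernet: 209.185.96.0/19


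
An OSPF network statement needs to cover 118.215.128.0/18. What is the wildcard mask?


Subnet mask: 255.255.192.0
Wildcard = 255.255.255.255 - subnet mask
255 - 255 = 0
255 - 255 = 0
255 - 192 = 63
255 - 0 = 255
Wildcard: 0.0.63.255


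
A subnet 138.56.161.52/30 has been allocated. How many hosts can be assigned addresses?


Host bits = 32 - 30 = 2
Total addresses = 2^2 = 4
Usable = total - 2 (network and broadcast)
Usable hosts: 2


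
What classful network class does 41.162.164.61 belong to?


First octet: 41
Binary: 00101001
0xxxxxxx -> Class A (1-126)
Class A, default mask 255.0.0.0 (/8)


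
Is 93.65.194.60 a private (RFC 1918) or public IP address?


RFC 1918 private ranges:
  10.0.0.0/8 (10.0.0.0 - 10.255.255.255)
  172.16.0.0/12 (172.16.0.0 - 172.31.255.255)
  192.168.0.0/16 (192.168.0.0 - 192.168.255.255)
Public (not in any RFC 1918 range)


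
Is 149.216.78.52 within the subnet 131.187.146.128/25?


Subnet network: 131.187.146.128
Test IP AND mask: 149.216.78.0
No, 149.216.78.52 is not in 131.187.146.128/25


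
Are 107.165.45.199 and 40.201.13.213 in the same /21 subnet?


Mask: 255.255.248.0
107.165.45.199 AND mask = 107.165.40.0
40.201.13.213 AND mask = 40.201.8.0
No, different subnets (107.165.40.0 vs 40.201.8.0)


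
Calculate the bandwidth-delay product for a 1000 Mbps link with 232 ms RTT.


BDP = bandwidth * RTT
= 1000 Mbps * 232 ms
= 1000 * 1e6 * 232 / 1000 bits
= 232000000 bits
= 29000000 bytes
= 28320.3125 KB
BDP = 232000000 bits (29000000 bytes)


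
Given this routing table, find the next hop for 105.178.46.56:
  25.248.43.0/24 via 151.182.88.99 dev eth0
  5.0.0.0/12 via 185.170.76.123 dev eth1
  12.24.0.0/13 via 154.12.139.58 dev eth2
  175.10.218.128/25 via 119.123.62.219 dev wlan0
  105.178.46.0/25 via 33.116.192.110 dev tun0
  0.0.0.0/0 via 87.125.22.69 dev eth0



Longest prefix match for 105.178.46.56:
  /24 25.248.43.0: no
  /12 5.0.0.0: no
  /13 12.24.0.0: no
  /25 175.10.218.128: no
  /25 105.178.46.0: MATCH
  /0 0.0.0.0: MATCH
Selected: next-hop 33.116.192.110 via tun0 (matched /25)


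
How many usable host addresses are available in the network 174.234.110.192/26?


Host bits = 32 - 26 = 6
Total addresses = 2^6 = 64
Usable = total - 2 (network and broadcast)
Usable hosts: 62


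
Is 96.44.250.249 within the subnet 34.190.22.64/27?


Subnet network: 34.190.22.64
Test IP AND mask: 96.44.250.224
No, 96.44.250.249 is not in 34.190.22.64/27


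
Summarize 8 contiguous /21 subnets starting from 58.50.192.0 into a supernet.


Original prefix: /21
Number of subnets: 8 = 2^3
New prefix = 21 - 3 = 18
Supernet: 58.50.192.0/18


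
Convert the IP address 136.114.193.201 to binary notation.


136 = 10001000
114 = 01110010
193 = 11000001
201 = 11001001
Binary: 10001000.01110010.11000001.11001001


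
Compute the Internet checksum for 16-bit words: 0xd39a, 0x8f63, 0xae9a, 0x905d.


Sum all words (with carry folding):
+ 0xd39a = 0xd39a
+ 0x8f63 = 0x62fe
+ 0xae9a = 0x1199
+ 0x905d = 0xa1f6
One's complement: ~0xa1f6
Checksum = 0x5e09


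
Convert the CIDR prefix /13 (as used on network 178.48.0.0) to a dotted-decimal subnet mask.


/13 means 13 network bits, 19 host bits
Binary: 11111111111110000000000000000000
Mask: 255.248.0.0


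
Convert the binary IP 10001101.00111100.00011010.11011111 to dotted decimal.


10001101 = 141
00111100 = 60
00011010 = 26
11011111 = 223
IP: 141.60.26.223


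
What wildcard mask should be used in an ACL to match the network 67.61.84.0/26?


Subnet mask: 255.255.255.192
Wildcard = 255.255.255.255 - subnet mask
255 - 255 = 0
255 - 255 = 0
255 - 255 = 0
255 - 192 = 63
Wildcard: 0.0.0.63


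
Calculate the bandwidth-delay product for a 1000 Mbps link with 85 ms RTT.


BDP = bandwidth * RTT
= 1000 Mbps * 85 ms
= 1000 * 1e6 * 85 / 1000 bits
= 85000000 bits
= 10625000 bytes
= 10375.9766 KB
BDP = 85000000 bits (10625000 bytes)


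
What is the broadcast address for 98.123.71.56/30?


Network: 98.123.71.56/30
Host bits = 2
Set all host bits to 1:
Broadcast: 98.123.71.59


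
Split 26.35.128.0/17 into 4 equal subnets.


New prefix = 17 + 2 = 19
Each subnet has 8192 addresses
  26.35.128.0/19
  26.35.160.0/19
  26.35.192.0/19
  26.35.224.0/19
Subnets: 26.35.128.0/19, 26.35.160.0/19, 26.35.192.0/19, 26.35.224.0/19


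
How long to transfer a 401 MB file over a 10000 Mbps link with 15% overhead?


Effective throughput = 10000 * (1 - 15/100) = 8500 Mbps
File size in Mb = 401 * 8 = 3208 Mb
Time = 3208 / 8500
Time = 0.3774 seconds


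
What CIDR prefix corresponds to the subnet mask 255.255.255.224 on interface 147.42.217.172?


Binary: 11111111.11111111.11111111.11100000
Count leading 1s
Prefix: /27
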